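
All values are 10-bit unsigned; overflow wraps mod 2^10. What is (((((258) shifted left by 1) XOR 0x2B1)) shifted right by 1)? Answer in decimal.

258 = 0100000010
→ shifted left by 1 (mod 2^10) → 1000000100 = 516
0x2B1 = 1010110001
→ XOR → 0010110101 = 181
→ shifted right by 1 → 0001011010 = 90

90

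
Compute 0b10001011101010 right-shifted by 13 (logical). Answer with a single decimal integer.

1

x = 10001011101010
shift right by 13 → 00000000000001 = 1
(equivalently, floor(8938 / 8192))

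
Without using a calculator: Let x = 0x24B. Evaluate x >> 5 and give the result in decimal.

0x24B = 1001001011
shift right by 5 → 0000010010 = 18
(equivalently, floor(587 / 32))

18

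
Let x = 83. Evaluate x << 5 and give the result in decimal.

83 = 000001010011
shift left by 5 → 101001100000 = 2656
(equivalently, 83 × 2^5 = 83 × 32)

2656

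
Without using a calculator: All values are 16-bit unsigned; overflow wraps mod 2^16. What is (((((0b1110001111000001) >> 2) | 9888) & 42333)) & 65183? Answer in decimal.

9232

0b1110001111000001 = 1110001111000001
→ >> 2 → 0011100011110000 = 14576
9888 = 0010011010100000
→ | → 0011111011110000 = 16112
42333 = 1010010101011101
→ & → 0010010001010000 = 9296
65183 = 1111111010011111
→ & → 0010010000010000 = 9232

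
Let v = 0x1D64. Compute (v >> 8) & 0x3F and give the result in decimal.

v = 01110101100100
Shift right by 8: 011101
Mask low 6 bits: 011101 = 29

29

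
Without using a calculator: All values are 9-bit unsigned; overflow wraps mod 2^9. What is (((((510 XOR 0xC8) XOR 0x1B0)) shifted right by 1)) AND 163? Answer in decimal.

510 = 111111110
0xC8 = 011001000
→ XOR → 100110110 = 310
0x1B0 = 110110000
→ XOR → 010000110 = 134
→ shifted right by 1 → 001000011 = 67
163 = 010100011
→ AND → 000000011 = 3

3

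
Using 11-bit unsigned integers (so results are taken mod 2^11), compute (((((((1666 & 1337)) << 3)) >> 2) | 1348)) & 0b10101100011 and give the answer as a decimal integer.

1344

1666 = 11010000010
1337 = 10100111001
→ & → 10000000000 = 1024
→ << 3 (mod 2^11) → 00000000000 = 0
→ >> 2 → 00000000000 = 0
1348 = 10101000100
→ | → 10101000100 = 1348
0b10101100011 = 10101100011
→ & → 10101000000 = 1344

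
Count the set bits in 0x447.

0x447 = 10001000111
Count the 1s: 1 + 1 + 1 + 1 + 1 = 5

5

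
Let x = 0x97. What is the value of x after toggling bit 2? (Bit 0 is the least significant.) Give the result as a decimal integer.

x = 10010111
bit 2 is currently 1; toggle it via x ^ (1 << 2) = x ^ 4
→ 10010011 = 147

147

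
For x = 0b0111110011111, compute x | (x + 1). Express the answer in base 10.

4031

x = 111110011111 = 3999
x + 1 = 111110100000
OR    = 111110111111 = 4031
(x | (x + 1) sets the lowest cleared bit.)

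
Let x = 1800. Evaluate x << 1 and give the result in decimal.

1800 = 011100001000
shift left by 1 → 111000010000 = 3600
(equivalently, 1800 × 2^1 = 1800 × 2)

3600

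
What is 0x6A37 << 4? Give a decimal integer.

435056

0x6A37 = 0000110101000110111
shift left by 4 → 1101010001101110000 = 435056
(equivalently, 27191 × 2^4 = 27191 × 16)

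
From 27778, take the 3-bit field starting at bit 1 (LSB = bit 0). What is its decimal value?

v = 110110010000010
Shift right by 1: 11011001000001
Mask low 3 bits: 001 = 1

1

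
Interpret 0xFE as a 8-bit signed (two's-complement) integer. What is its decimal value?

-2

pattern = 11111110 (MSB is 1 ⇒ negative)
Invert: 00000001, add 1 → 00000010 = 2, so the value is -2.
(Equivalently: 254 - 2^8 = 254 - 256 = -2.)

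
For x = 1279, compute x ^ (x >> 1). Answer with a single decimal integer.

1664

x = 10011111111 = 1279
x>>1 = 01001111111
XOR  = 11010000000 = 1664
(x ^ (x >> 1) gives the standard binary-reflected Gray code of x.)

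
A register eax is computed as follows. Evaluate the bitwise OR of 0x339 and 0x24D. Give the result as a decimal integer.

893

0x339 = 1100111001
0x24D = 1001001101
 OR → 1101111101 = 893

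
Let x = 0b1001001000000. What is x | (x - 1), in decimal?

4735

x = 1001001000000 = 4672
x - 1 = 1001000111111
OR    = 1001001111111 = 4735
(x | (x - 1) sets all bits below the lowest set bit.)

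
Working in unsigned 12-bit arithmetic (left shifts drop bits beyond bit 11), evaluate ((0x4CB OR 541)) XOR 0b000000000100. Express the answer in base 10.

0x4CB = 010011001011
541 = 001000011101
→ OR → 011011011111 = 1759
0b000000000100 = 000000000100
→ XOR → 011011011011 = 1755

1755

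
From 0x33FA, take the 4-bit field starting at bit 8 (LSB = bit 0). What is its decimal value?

3

v = 11001111111010
Shift right by 8: 110011
Mask low 4 bits: 0011 = 3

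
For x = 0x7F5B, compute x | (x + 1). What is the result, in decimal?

x = 111111101011011 = 32603
x + 1 = 111111101011100
OR    = 111111101011111 = 32607
(x | (x + 1) sets the lowest cleared bit.)

32607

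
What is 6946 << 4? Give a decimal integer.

6946 = 00001101100100010
shift left by 4 → 11011001000100000 = 111136
(equivalently, 6946 × 2^4 = 6946 × 16)

111136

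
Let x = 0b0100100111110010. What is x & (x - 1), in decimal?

x = 100100111110010 = 18930
x - 1 = 100100111110001
AND   = 100100111110000 = 18928
(x & (x - 1) clears the lowest set bit of x.)

18928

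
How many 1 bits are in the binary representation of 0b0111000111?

6

n = 111000111
Count the 1s: 1 + 1 + 1 + 1 + 1 + 1 = 6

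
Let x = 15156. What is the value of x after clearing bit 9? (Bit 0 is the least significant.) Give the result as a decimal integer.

14644

x = 11101100110100
bit 9 is currently 1; clear it via x & ~(1 << 9) = x & ~512
→ 11100100110100 = 14644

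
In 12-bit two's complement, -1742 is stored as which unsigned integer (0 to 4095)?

1742 in 12 bits: 011011001110
Invert: 100100110001
Add 1:  100100110010 = 2354
(Check: 2^12 - 1742 = 4096 - 1742 = 2354.)

2354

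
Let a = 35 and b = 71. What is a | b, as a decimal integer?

35 = 0100011
71 = 1000111
 OR → 1100111 = 103

103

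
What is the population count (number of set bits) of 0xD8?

4

0xD8 = 11011000
Count the 1s: 1 + 1 + 1 + 1 = 4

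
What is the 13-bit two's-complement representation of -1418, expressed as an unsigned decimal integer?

6774

1418 in 13 bits: 0010110001010
Invert: 1101001110101
Add 1:  1101001110110 = 6774
(Check: 2^13 - 1418 = 8192 - 1418 = 6774.)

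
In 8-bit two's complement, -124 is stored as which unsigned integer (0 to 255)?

124 in 8 bits: 01111100
Invert: 10000011
Add 1:  10000100 = 132
(Check: 2^8 - 124 = 256 - 124 = 132.)

132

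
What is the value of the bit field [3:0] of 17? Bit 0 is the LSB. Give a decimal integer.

v = 000010001
Shift right by 0: 000010001
Mask low 4 bits: 0001 = 1

1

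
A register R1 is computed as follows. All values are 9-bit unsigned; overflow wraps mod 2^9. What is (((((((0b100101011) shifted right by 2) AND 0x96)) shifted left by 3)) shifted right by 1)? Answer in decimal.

0b100101011 = 100101011
→ shifted right by 2 → 001001010 = 74
0x96 = 010010110
→ AND → 000000010 = 2
→ shifted left by 3 (mod 2^9) → 000010000 = 16
→ shifted right by 1 → 000001000 = 8

8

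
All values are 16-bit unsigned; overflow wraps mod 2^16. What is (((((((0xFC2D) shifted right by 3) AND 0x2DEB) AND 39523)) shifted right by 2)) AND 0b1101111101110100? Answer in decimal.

512

0xFC2D = 1111110000101101
→ shifted right by 3 → 0001111110000101 = 8069
0x2DEB = 0010110111101011
→ AND → 0000110110000001 = 3457
39523 = 1001101001100011
→ AND → 0000100000000001 = 2049
→ shifted right by 2 → 0000001000000000 = 512
0b1101111101110100 = 1101111101110100
→ AND → 0000001000000000 = 512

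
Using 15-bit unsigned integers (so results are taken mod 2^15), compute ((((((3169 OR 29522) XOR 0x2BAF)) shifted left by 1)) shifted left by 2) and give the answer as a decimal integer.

9952

3169 = 000110001100001
29522 = 111001101010010
→ OR → 111111101110011 = 32627
0x2BAF = 010101110101111
→ XOR → 101010011011100 = 21724
→ shifted left by 1 (mod 2^15) → 010100110111000 = 10680
→ shifted left by 2 (mod 2^15) → 010011011100000 = 9952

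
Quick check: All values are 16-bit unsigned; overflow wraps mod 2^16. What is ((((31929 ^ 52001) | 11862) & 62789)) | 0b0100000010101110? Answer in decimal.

62958

31929 = 0111110010111001
52001 = 1100101100100001
→ ^ → 1011011110011000 = 47000
11862 = 0010111001010110
→ | → 1011111111011110 = 49118
62789 = 1111010101000101
→ & → 1011010101000100 = 46404
0b0100000010101110 = 0100000010101110
→ | → 1111010111101110 = 62958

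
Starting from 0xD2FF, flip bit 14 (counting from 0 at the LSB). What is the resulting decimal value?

x = 1101001011111111
bit 14 is currently 1; toggle it via x ^ (1 << 14) = x ^ 16384
→ 1001001011111111 = 37631

37631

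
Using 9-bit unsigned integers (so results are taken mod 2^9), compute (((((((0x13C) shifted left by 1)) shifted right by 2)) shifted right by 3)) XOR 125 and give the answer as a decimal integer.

0x13C = 100111100
→ shifted left by 1 (mod 2^9) → 001111000 = 120
→ shifted right by 2 → 000011110 = 30
→ shifted right by 3 → 000000011 = 3
125 = 001111101
→ XOR → 001111110 = 126

126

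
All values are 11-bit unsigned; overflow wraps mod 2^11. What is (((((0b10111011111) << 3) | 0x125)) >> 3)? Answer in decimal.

0b10111011111 = 10111011111
→ << 3 (mod 2^11) → 11011111000 = 1784
0x125 = 00100100101
→ | → 11111111101 = 2045
→ >> 3 → 00011111111 = 255

255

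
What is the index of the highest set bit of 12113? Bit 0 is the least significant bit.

12113 = 10111101010001
The topmost 1 is at position 13 (since 2^13 = 8192 ≤ 12113 < 16384).

13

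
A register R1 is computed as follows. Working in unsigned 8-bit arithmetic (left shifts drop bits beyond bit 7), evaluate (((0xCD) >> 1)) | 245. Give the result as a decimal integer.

0xCD = 11001101
→ >> 1 → 01100110 = 102
245 = 11110101
→ | → 11110111 = 247

247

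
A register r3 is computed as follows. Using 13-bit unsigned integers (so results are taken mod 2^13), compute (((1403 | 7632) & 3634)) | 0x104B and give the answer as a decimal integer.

7291

1403 = 0010101111011
7632 = 1110111010000
→ | → 1110111111011 = 7675
3634 = 0111000110010
→ & → 0110000110010 = 3122
0x104B = 1000001001011
→ | → 1110001111011 = 7291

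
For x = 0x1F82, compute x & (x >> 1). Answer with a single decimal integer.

3968

x = 1111110000010 = 8066
x>>1 = 0111111000001
AND  = 0111110000000 = 3968
(x & (x >> 1) has a 1 wherever x has two consecutive 1 bits.)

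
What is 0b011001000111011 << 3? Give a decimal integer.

x = 00011001000111011
shift left by 3 → 11001000111011000 = 102872
(equivalently, 12859 × 2^3 = 12859 × 8)

102872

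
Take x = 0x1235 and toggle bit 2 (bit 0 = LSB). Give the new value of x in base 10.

x = 01001000110101
bit 2 is currently 1; toggle it via x ^ (1 << 2) = x ^ 4
→ 01001000110001 = 4657

4657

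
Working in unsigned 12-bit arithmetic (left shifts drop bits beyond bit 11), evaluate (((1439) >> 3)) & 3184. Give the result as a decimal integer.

1439 = 010110011111
→ >> 3 → 000010110011 = 179
3184 = 110001110000
→ & → 000000110000 = 48

48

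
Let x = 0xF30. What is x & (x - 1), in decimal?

x = 111100110000 = 3888
x - 1 = 111100101111
AND   = 111100100000 = 3872
(x & (x - 1) clears the lowest set bit of x.)

3872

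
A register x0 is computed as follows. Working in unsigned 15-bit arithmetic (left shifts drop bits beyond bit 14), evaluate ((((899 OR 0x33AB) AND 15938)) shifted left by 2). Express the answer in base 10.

899 = 000001110000011
0x33AB = 011001110101011
→ OR → 011001110101011 = 13227
15938 = 011111001000010
→ AND → 011001000000010 = 12802
→ shifted left by 2 (mod 2^15) → 100100000001000 = 18440

18440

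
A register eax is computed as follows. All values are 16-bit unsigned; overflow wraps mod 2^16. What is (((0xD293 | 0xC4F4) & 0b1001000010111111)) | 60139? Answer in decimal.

0xD293 = 1101001010010011
0xC4F4 = 1100010011110100
→ | → 1101011011110111 = 55031
0b1001000010111111 = 1001000010111111
→ & → 1001000010110111 = 37047
60139 = 1110101011101011
→ | → 1111101011111111 = 64255

64255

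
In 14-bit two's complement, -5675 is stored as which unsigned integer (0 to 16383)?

5675 in 14 bits: 01011000101011
Invert: 10100111010100
Add 1:  10100111010101 = 10709
(Check: 2^14 - 5675 = 16384 - 5675 = 10709.)

10709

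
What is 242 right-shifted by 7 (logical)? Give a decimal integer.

1

242 = 11110010
shift right by 7 → 00000001 = 1
(equivalently, floor(242 / 128))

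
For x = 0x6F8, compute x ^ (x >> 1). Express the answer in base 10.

1412

x = 11011111000 = 1784
x>>1 = 01101111100
XOR  = 10110000100 = 1412
(x ^ (x >> 1) gives the standard binary-reflected Gray code of x.)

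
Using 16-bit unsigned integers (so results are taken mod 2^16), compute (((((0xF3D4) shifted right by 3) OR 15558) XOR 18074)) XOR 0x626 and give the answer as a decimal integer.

0xF3D4 = 1111001111010100
→ shifted right by 3 → 0001111001111010 = 7802
15558 = 0011110011000110
→ OR → 0011111011111110 = 16126
18074 = 0100011010011010
→ XOR → 0111100001100100 = 30820
0x626 = 0000011000100110
→ XOR → 0111111001000010 = 32322

32322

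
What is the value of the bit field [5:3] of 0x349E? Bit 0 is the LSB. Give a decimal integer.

v = 011010010011110
Shift right by 3: 011010010011
Mask low 3 bits: 011 = 3

3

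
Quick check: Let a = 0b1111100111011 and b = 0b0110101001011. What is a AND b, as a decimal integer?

a = 1111100111011
b = 0110101001011
AND → 0110100001011 = 3339

3339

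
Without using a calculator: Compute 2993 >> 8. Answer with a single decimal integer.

11

2993 = 101110110001
shift right by 8 → 000000001011 = 11
(equivalently, floor(2993 / 256))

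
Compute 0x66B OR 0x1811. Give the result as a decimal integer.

0x66B = 0011001101011
0x1811 = 1100000010001
 OR → 1111001111011 = 7803

7803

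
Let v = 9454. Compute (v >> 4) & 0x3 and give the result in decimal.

2

v = 10010011101110
Shift right by 4: 1001001110
Mask low 2 bits: 10 = 2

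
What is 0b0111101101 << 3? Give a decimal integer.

3944

x = 000111101101
shift left by 3 → 111101101000 = 3944
(equivalently, 493 × 2^3 = 493 × 8)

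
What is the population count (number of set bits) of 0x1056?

0x1056 = 1000001010110
Count the 1s: 1 + 1 + 1 + 1 + 1 = 5

5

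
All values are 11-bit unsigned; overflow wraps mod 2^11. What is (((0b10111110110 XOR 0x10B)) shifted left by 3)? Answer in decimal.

2024

0b10111110110 = 10111110110
0x10B = 00100001011
→ XOR → 10011111101 = 1277
→ shifted left by 3 (mod 2^11) → 11111101000 = 2024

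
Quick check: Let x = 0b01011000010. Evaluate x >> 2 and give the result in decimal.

176

x = 1011000010
shift right by 2 → 0010110000 = 176
(equivalently, floor(706 / 4))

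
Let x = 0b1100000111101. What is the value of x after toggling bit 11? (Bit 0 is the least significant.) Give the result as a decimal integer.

4157

x = 1100000111101
bit 11 is currently 1; toggle it via x ^ (1 << 11) = x ^ 2048
→ 1000000111101 = 4157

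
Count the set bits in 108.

4

108 = 1101100
Count the 1s: 1 + 1 + 1 + 1 = 4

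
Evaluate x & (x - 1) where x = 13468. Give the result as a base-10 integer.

13464

x = 11010010011100 = 13468
x - 1 = 11010010011011
AND   = 11010010011000 = 13464
(x & (x - 1) clears the lowest set bit of x.)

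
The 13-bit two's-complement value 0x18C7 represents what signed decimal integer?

-1849

pattern = 1100011000111 (MSB is 1 ⇒ negative)
Invert: 0011100111000, add 1 → 0011100111001 = 1849, so the value is -1849.
(Equivalently: 6343 - 2^13 = 6343 - 8192 = -1849.)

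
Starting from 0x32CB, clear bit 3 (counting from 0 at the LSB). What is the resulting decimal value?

12995

x = 011001011001011
bit 3 is currently 1; clear it via x & ~(1 << 3) = x & ~8
→ 011001011000011 = 12995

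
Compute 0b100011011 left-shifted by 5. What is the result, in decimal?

9056

x = 00000100011011
shift left by 5 → 10001101100000 = 9056
(equivalently, 283 × 2^5 = 283 × 32)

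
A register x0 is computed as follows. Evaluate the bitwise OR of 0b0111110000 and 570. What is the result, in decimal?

a = 0111110000
570 = 1000111010
 OR → 1111111010 = 1018

1018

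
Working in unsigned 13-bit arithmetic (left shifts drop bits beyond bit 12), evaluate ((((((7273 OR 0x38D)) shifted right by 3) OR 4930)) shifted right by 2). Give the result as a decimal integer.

1279

7273 = 1110001101001
0x38D = 0001110001101
→ OR → 1111111101101 = 8173
→ shifted right by 3 → 0001111111101 = 1021
4930 = 1001101000010
→ OR → 1001111111111 = 5119
→ shifted right by 2 → 0010011111111 = 1279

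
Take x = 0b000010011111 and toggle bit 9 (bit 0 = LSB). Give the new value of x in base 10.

x = 000010011111
bit 9 is currently 0; toggle it via x ^ (1 << 9) = x ^ 512
→ 001010011111 = 671

671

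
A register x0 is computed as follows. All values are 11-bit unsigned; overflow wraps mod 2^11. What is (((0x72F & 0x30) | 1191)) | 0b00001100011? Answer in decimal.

0x72F = 11100101111
0x30 = 00000110000
→ & → 00000100000 = 32
1191 = 10010100111
→ | → 10010100111 = 1191
0b00001100011 = 00001100011
→ | → 10011100111 = 1255

1255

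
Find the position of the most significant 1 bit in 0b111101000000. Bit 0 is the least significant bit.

0b111101000000 = 111101000000
The topmost 1 is at position 11 (since 2^11 = 2048 ≤ 3904 < 4096).

11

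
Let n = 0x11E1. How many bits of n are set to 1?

6

0x11E1 = 1000111100001
Count the 1s: 1 + 1 + 1 + 1 + 1 + 1 = 6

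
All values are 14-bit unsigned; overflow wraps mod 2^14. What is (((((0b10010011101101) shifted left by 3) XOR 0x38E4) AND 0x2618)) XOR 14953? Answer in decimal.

0b10010011101101 = 10010011101101
→ shifted left by 3 (mod 2^14) → 10011101101000 = 10088
0x38E4 = 11100011100100
→ XOR → 01111110001100 = 8076
0x2618 = 10011000011000
→ AND → 00011000001000 = 1544
14953 = 11101001101001
→ XOR → 11110001100001 = 15457

15457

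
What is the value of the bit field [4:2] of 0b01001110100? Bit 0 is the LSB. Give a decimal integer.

5

v = 01001110100
Shift right by 2: 010011101
Mask low 3 bits: 101 = 5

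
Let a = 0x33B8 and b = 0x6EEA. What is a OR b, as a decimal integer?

32762

0x33B8 = 011001110111000
0x6EEA = 110111011101010
 OR → 111111111111010 = 32762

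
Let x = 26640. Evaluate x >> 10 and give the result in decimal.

26640 = 110100000010000
shift right by 10 → 000000000011010 = 26
(equivalently, floor(26640 / 1024))

26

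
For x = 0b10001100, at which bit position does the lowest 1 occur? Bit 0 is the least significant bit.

0b10001100 = 10001100
Trailing zeros: 2, so the lowest set bit is bit 2 (value 4).

2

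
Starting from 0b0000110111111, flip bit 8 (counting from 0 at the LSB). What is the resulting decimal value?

x = 0000110111111
bit 8 is currently 1; toggle it via x ^ (1 << 8) = x ^ 256
→ 0000010111111 = 191

191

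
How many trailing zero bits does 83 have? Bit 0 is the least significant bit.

83 = 1010011
Trailing zeros: 0, so the lowest set bit is bit 0 (value 1).

0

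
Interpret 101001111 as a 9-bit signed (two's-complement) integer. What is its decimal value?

pattern = 101001111 (MSB is 1 ⇒ negative)
Invert: 010110000, add 1 → 010110001 = 177, so the value is -177.
(Equivalently: 335 - 2^9 = 335 - 512 = -177.)

-177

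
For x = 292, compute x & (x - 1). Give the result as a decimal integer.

288

x = 100100100 = 292
x - 1 = 100100011
AND   = 100100000 = 288
(x & (x - 1) clears the lowest set bit of x.)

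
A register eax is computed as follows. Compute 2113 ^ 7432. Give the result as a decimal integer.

5449

2113 = 0100001000001
7432 = 1110100001000
XOR → 1010101001001 = 5449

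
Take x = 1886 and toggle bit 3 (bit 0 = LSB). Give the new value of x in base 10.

x = 11101011110
bit 3 is currently 1; toggle it via x ^ (1 << 3) = x ^ 8
→ 11101010110 = 1878

1878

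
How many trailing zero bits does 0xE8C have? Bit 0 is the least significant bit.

2

0xE8C = 111010001100
Trailing zeros: 2, so the lowest set bit is bit 2 (value 4).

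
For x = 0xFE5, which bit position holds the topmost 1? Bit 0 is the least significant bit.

11

0xFE5 = 111111100101
The topmost 1 is at position 11 (since 2^11 = 2048 ≤ 4069 < 4096).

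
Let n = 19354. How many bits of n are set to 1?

19354 = 100101110011010
Count the 1s: 1 + 1 + 1 + 1 + 1 + 1 + 1 + 1 = 8

8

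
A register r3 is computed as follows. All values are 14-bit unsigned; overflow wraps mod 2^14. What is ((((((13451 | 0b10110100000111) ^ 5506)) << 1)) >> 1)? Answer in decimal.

13451 = 11010010001011
0b10110100000111 = 10110100000111
→ | → 11110110001111 = 15759
5506 = 01010110000010
→ ^ → 10100000001101 = 10253
→ << 1 (mod 2^14) → 01000000011010 = 4122
→ >> 1 → 00100000001101 = 2061

2061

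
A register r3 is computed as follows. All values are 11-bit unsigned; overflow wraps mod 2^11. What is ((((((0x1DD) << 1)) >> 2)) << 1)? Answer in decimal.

476

0x1DD = 00111011101
→ << 1 (mod 2^11) → 01110111010 = 954
→ >> 2 → 00011101110 = 238
→ << 1 (mod 2^11) → 00111011100 = 476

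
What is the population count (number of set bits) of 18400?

18400 = 100011111100000
Count the 1s: 1 + 1 + 1 + 1 + 1 + 1 + 1 = 7

7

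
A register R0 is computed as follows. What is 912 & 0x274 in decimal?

912 = 1110010000
0x274 = 1001110100
AND → 1000010000 = 528

528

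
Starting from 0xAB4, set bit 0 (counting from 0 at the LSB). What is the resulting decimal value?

2741

x = 101010110100
bit 0 is currently 0; set it via x | (1 << 0) = x | 1
→ 101010110101 = 2741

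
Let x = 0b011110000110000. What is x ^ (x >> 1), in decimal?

x = 11110000110000 = 15408
x>>1 = 01111000011000
XOR  = 10001000101000 = 8744
(x ^ (x >> 1) gives the standard binary-reflected Gray code of x.)

8744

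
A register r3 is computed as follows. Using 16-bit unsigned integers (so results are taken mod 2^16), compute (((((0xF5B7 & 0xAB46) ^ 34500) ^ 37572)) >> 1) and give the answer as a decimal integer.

23171

0xF5B7 = 1111010110110111
0xAB46 = 1010101101000110
→ & → 1010000100000110 = 41222
34500 = 1000011011000100
→ ^ → 0010011111000010 = 10178
37572 = 1001001011000100
→ ^ → 1011010100000110 = 46342
→ >> 1 → 0101101010000011 = 23171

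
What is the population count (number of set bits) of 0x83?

3

0x83 = 10000011
Count the 1s: 1 + 1 + 1 = 3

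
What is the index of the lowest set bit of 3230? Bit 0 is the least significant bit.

3230 = 110010011110
Trailing zeros: 1, so the lowest set bit is bit 1 (value 2).

1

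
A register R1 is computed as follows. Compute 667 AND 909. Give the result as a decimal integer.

667 = 1010011011
909 = 1110001101
AND → 1010001001 = 649

649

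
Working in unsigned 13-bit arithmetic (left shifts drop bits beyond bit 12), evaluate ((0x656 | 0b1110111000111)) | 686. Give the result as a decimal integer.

0x656 = 0011001010110
0b1110111000111 = 1110111000111
→ | → 1111111010111 = 8151
686 = 0001010101110
→ | → 1111111111111 = 8191

8191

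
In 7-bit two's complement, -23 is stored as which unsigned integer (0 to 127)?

23 in 7 bits: 0010111
Invert: 1101000
Add 1:  1101001 = 105
(Check: 2^7 - 23 = 128 - 23 = 105.)

105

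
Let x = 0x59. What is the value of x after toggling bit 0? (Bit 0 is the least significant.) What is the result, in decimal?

x = 0001011001
bit 0 is currently 1; toggle it via x ^ (1 << 0) = x ^ 1
→ 0001011000 = 88

88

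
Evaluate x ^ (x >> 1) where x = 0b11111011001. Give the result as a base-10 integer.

x = 11111011001 = 2009
x>>1 = 01111101100
XOR  = 10000110101 = 1077
(x ^ (x >> 1) gives the standard binary-reflected Gray code of x.)

1077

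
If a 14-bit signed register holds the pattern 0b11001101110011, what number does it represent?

pattern = 11001101110011 (MSB is 1 ⇒ negative)
Invert: 00110010001100, add 1 → 00110010001101 = 3213, so the value is -3213.
(Equivalently: 13171 - 2^14 = 13171 - 16384 = -3213.)

-3213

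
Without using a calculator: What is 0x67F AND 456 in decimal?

0x67F = 11001111111
456 = 00111001000
AND → 00001001000 = 72

72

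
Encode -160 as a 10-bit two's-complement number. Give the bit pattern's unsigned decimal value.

864

160 in 10 bits: 0010100000
Invert: 1101011111
Add 1:  1101100000 = 864
(Check: 2^10 - 160 = 1024 - 160 = 864.)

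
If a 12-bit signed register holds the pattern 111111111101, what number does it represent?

pattern = 111111111101 (MSB is 1 ⇒ negative)
Invert: 000000000010, add 1 → 000000000011 = 3, so the value is -3.
(Equivalently: 4093 - 2^12 = 4093 - 4096 = -3.)

-3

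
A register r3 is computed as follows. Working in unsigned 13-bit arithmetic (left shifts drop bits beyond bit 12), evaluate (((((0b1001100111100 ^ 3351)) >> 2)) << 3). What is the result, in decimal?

0b1001100111100 = 1001100111100
3351 = 0110100010111
→ ^ → 1111000101011 = 7723
→ >> 2 → 0011110001010 = 1930
→ << 3 (mod 2^13) → 1110001010000 = 7248

7248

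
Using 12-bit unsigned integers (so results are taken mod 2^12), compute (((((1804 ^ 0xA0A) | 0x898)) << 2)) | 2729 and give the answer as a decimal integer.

1804 = 011100001100
0xA0A = 101000001010
→ ^ → 110100000110 = 3334
0x898 = 100010011000
→ | → 110110011110 = 3486
→ << 2 (mod 2^12) → 011001111000 = 1656
2729 = 101010101001
→ | → 111011111001 = 3833

3833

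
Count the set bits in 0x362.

5

0x362 = 1101100010
Count the 1s: 1 + 1 + 1 + 1 + 1 = 5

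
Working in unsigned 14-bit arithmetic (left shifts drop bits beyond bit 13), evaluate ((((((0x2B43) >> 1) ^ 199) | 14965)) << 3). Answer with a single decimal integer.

0x2B43 = 10101101000011
→ >> 1 → 01010110100001 = 5537
199 = 00000011000111
→ ^ → 01010101100110 = 5478
14965 = 11101001110101
→ | → 11111101110111 = 16247
→ << 3 (mod 2^14) → 11101110111000 = 15288

15288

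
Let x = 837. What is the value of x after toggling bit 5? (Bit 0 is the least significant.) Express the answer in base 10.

x = 1101000101
bit 5 is currently 0; toggle it via x ^ (1 << 5) = x ^ 32
→ 1101100101 = 869

869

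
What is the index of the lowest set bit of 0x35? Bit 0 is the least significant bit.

0x35 = 110101
Trailing zeros: 0, so the lowest set bit is bit 0 (value 1).

0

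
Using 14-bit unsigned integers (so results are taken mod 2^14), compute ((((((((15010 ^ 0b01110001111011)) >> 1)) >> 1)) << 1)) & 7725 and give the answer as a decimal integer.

4652

15010 = 11101010100010
0b01110001111011 = 01110001111011
→ ^ → 10011011011001 = 9945
→ >> 1 → 01001101101100 = 4972
→ >> 1 → 00100110110110 = 2486
→ << 1 (mod 2^14) → 01001101101100 = 4972
7725 = 01111000101101
→ & → 01001000101100 = 4652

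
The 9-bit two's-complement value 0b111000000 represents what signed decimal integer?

pattern = 111000000 (MSB is 1 ⇒ negative)
Invert: 000111111, add 1 → 001000000 = 64, so the value is -64.
(Equivalently: 448 - 2^9 = 448 - 512 = -64.)

-64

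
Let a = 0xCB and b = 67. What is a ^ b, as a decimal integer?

136

0xCB = 11001011
67 = 01000011
XOR → 10001000 = 136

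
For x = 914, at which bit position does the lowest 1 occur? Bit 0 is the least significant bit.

914 = 1110010010
Trailing zeros: 1, so the lowest set bit is bit 1 (value 2).

1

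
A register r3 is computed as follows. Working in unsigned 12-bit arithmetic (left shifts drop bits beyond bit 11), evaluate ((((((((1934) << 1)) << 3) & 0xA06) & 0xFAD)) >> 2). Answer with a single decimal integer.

512

1934 = 011110001110
→ << 1 (mod 2^12) → 111100011100 = 3868
→ << 3 (mod 2^12) → 100011100000 = 2272
0xA06 = 101000000110
→ & → 100000000000 = 2048
0xFAD = 111110101101
→ & → 100000000000 = 2048
→ >> 2 → 001000000000 = 512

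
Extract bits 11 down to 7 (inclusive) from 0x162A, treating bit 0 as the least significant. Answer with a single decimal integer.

v = 001011000101010
Shift right by 7: 00101100
Mask low 5 bits: 01100 = 12

12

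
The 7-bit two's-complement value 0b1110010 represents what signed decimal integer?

-14

pattern = 1110010 (MSB is 1 ⇒ negative)
Invert: 0001101, add 1 → 0001110 = 14, so the value is -14.
(Equivalently: 114 - 2^7 = 114 - 128 = -14.)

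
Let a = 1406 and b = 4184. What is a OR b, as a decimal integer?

5502

1406 = 0010101111110
4184 = 1000001011000
 OR → 1010101111110 = 5502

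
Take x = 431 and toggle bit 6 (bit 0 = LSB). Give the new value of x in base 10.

495

x = 110101111
bit 6 is currently 0; toggle it via x ^ (1 << 6) = x ^ 64
→ 111101111 = 495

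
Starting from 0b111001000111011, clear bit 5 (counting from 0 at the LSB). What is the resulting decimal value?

29211

x = 111001000111011
bit 5 is currently 1; clear it via x & ~(1 << 5) = x & ~32
→ 111001000011011 = 29211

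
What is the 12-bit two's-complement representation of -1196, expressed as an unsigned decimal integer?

2900

1196 in 12 bits: 010010101100
Invert: 101101010011
Add 1:  101101010100 = 2900
(Check: 2^12 - 1196 = 4096 - 1196 = 2900.)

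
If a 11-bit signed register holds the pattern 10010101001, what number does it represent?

-855

pattern = 10010101001 (MSB is 1 ⇒ negative)
Invert: 01101010110, add 1 → 01101010111 = 855, so the value is -855.
(Equivalently: 1193 - 2^11 = 1193 - 2048 = -855.)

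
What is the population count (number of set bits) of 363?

363 = 101101011
Count the 1s: 1 + 1 + 1 + 1 + 1 + 1 = 6

6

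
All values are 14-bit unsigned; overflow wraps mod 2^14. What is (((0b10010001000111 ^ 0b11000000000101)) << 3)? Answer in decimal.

8720

0b10010001000111 = 10010001000111
0b11000000000101 = 11000000000101
→ ^ → 01010001000010 = 5186
→ << 3 (mod 2^14) → 10001000010000 = 8720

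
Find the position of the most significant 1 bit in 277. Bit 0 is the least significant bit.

277 = 100010101
The topmost 1 is at position 8 (since 2^8 = 256 ≤ 277 < 512).

8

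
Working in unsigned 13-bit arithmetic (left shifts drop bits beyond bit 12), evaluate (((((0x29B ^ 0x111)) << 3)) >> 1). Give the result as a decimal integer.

0x29B = 0001010011011
0x111 = 0000100010001
→ ^ → 0001110001010 = 906
→ << 3 (mod 2^13) → 1110001010000 = 7248
→ >> 1 → 0111000101000 = 3624

3624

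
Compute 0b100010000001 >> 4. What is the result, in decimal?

136

x = 100010000001
shift right by 4 → 000010001000 = 136
(equivalently, floor(2177 / 16))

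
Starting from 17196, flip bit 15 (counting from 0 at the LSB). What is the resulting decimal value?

49964

x = 0100001100101100
bit 15 is currently 0; toggle it via x ^ (1 << 15) = x ^ 32768
→ 1100001100101100 = 49964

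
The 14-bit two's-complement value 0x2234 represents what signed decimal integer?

pattern = 10001000110100 (MSB is 1 ⇒ negative)
Invert: 01110111001011, add 1 → 01110111001100 = 7628, so the value is -7628.
(Equivalently: 8756 - 2^14 = 8756 - 16384 = -7628.)

-7628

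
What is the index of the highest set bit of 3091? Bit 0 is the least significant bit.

3091 = 110000010011
The topmost 1 is at position 11 (since 2^11 = 2048 ≤ 3091 < 4096).

11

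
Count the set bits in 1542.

1542 = 11000000110
Count the 1s: 1 + 1 + 1 + 1 = 4

4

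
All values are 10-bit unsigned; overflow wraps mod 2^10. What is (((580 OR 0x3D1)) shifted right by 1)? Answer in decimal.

580 = 1001000100
0x3D1 = 1111010001
→ OR → 1111010101 = 981
→ shifted right by 1 → 0111101010 = 490

490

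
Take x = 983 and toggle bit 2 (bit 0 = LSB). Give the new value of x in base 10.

979

x = 1111010111
bit 2 is currently 1; toggle it via x ^ (1 << 2) = x ^ 4
→ 1111010011 = 979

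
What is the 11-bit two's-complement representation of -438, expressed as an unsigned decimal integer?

1610

438 in 11 bits: 00110110110
Invert: 11001001001
Add 1:  11001001010 = 1610
(Check: 2^11 - 438 = 2048 - 438 = 1610.)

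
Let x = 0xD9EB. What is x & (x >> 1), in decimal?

18657

x = 1101100111101011 = 55787
x>>1 = 0110110011110101
AND  = 0100100011100001 = 18657
(x & (x >> 1) has a 1 wherever x has two consecutive 1 bits.)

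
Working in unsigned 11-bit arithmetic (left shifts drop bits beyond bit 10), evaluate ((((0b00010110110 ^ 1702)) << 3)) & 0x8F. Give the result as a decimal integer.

0b00010110110 = 00010110110
1702 = 11010100110
→ ^ → 11000010000 = 1552
→ << 3 (mod 2^11) → 00010000000 = 128
0x8F = 00010001111
→ & → 00010000000 = 128

128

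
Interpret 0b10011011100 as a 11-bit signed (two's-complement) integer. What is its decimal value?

-804

pattern = 10011011100 (MSB is 1 ⇒ negative)
Invert: 01100100011, add 1 → 01100100100 = 804, so the value is -804.
(Equivalently: 1244 - 2^11 = 1244 - 2048 = -804.)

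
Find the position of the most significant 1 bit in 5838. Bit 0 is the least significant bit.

5838 = 1011011001110
The topmost 1 is at position 12 (since 2^12 = 4096 ≤ 5838 < 8192).

12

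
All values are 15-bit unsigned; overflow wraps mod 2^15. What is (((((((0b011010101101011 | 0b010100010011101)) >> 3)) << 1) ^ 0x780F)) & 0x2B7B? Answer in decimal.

0b011010101101011 = 011010101101011
0b010100010011101 = 010100010011101
→ | → 011110111111111 = 15871
→ >> 3 → 000011110111111 = 1983
→ << 1 (mod 2^15) → 000111101111110 = 3966
0x780F = 111100000001111
→ ^ → 111011101110001 = 30577
0x2B7B = 010101101111011
→ & → 010001101110001 = 9073

9073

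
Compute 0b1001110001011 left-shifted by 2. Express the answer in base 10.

20012

x = 001001110001011
shift left by 2 → 100111000101100 = 20012
(equivalently, 5003 × 2^2 = 5003 × 4)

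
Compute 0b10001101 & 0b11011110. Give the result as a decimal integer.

140

a = 10001101
b = 11011110
AND → 10001100 = 140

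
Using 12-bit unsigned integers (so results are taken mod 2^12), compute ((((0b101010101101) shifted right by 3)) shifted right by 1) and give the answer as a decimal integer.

170

0b101010101101 = 101010101101
→ shifted right by 3 → 000101010101 = 341
→ shifted right by 1 → 000010101010 = 170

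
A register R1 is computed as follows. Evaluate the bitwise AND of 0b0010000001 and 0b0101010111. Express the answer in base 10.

1

a = 010000001
b = 101010111
AND → 000000001 = 1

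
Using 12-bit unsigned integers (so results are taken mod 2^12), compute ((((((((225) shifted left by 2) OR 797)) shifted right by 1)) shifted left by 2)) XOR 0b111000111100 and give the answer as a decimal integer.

2308

225 = 000011100001
→ shifted left by 2 (mod 2^12) → 001110000100 = 900
797 = 001100011101
→ OR → 001110011101 = 925
→ shifted right by 1 → 000111001110 = 462
→ shifted left by 2 (mod 2^12) → 011100111000 = 1848
0b111000111100 = 111000111100
→ XOR → 100100000100 = 2308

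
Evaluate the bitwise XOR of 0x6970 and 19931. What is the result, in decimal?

0x6970 = 110100101110000
19931 = 100110111011011
XOR → 010010010101011 = 9387

9387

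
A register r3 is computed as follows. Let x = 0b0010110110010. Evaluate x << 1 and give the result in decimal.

2916

x = 010110110010
shift left by 1 → 101101100100 = 2916
(equivalently, 1458 × 2^1 = 1458 × 2)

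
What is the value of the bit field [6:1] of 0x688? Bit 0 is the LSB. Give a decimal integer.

v = 011010001000
Shift right by 1: 01101000100
Mask low 6 bits: 000100 = 4

4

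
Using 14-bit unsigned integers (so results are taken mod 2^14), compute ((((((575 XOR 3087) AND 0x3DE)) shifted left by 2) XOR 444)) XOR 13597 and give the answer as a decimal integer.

15585

575 = 00001000111111
3087 = 00110000001111
→ XOR → 00111000110000 = 3632
0x3DE = 00001111011110
→ AND → 00001000010000 = 528
→ shifted left by 2 (mod 2^14) → 00100001000000 = 2112
444 = 00000110111100
→ XOR → 00100111111100 = 2556
13597 = 11010100011101
→ XOR → 11110011100001 = 15585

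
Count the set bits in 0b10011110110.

7

n = 10011110110
Count the 1s: 1 + 1 + 1 + 1 + 1 + 1 + 1 = 7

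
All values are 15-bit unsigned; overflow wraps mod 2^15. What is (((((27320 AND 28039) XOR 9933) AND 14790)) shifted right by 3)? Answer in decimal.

264

27320 = 110101010111000
28039 = 110110110000111
→ AND → 110100010000000 = 26752
9933 = 010011011001101
→ XOR → 100111001001101 = 20045
14790 = 011100111000110
→ AND → 000100001000100 = 2116
→ shifted right by 3 → 000000100001000 = 264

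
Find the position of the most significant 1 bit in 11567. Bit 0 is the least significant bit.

13

11567 = 10110100101111
The topmost 1 is at position 13 (since 2^13 = 8192 ≤ 11567 < 16384).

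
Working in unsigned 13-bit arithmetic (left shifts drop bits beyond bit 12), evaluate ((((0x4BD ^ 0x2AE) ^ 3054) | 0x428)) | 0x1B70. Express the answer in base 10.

0x4BD = 0010010111101
0x2AE = 0001010101110
→ ^ → 0011000010011 = 1555
3054 = 0101111101110
→ ^ → 0110111111101 = 3581
0x428 = 0010000101000
→ | → 0110111111101 = 3581
0x1B70 = 1101101110000
→ | → 1111111111101 = 8189

8189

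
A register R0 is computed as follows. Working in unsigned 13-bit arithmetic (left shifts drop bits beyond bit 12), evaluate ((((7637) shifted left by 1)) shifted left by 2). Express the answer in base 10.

3752

7637 = 1110111010101
→ shifted left by 1 (mod 2^13) → 1101110101010 = 7082
→ shifted left by 2 (mod 2^13) → 0111010101000 = 3752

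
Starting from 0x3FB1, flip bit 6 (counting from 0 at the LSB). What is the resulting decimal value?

16369

x = 0011111110110001
bit 6 is currently 0; toggle it via x ^ (1 << 6) = x ^ 64
→ 0011111111110001 = 16369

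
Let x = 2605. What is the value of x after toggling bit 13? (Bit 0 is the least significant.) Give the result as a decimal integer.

x = 000101000101101
bit 13 is currently 0; toggle it via x ^ (1 << 13) = x ^ 8192
→ 010101000101101 = 10797

10797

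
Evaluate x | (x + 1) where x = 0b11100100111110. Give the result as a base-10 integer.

14655

x = 11100100111110 = 14654
x + 1 = 11100100111111
OR    = 11100100111111 = 14655
(x | (x + 1) sets the lowest cleared bit.)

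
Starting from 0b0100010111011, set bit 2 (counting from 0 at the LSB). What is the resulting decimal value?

2239

x = 0100010111011
bit 2 is currently 0; set it via x | (1 << 2) = x | 4
→ 0100010111111 = 2239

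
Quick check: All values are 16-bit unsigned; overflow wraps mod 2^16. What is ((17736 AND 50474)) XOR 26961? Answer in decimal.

11353

17736 = 0100010101001000
50474 = 1100010100101010
→ AND → 0100010100001000 = 17672
26961 = 0110100101010001
→ XOR → 0010110001011001 = 11353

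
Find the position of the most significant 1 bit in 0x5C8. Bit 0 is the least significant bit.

10

0x5C8 = 10111001000
The topmost 1 is at position 10 (since 2^10 = 1024 ≤ 1480 < 2048).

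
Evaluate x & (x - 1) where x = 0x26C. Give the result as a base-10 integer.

x = 1001101100 = 620
x - 1 = 1001101011
AND   = 1001101000 = 616
(x & (x - 1) clears the lowest set bit of x.)

616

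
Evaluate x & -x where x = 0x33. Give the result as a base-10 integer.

x = 110011 = 51
-x (two's complement) = …001101
AND   = 000001 = 1
(x & -x isolates the lowest set bit of x.)

1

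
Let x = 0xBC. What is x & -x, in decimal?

x = 10111100 = 188
-x (two's complement) = …01000100
AND   = 00000100 = 4
(x & -x isolates the lowest set bit of x.)

4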